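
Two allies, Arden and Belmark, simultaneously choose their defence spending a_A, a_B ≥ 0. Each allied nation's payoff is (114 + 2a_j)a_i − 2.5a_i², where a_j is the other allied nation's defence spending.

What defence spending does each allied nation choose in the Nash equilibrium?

38

Arden's payoff is (114 + 2a_B)a_A − 2.5a_A².
∂π/∂a_A = 114 + 2a_B − 5a_A = 0, so a_A = 22.8 + 0.4a_B.
Setting a_A = a_B in the reaction function: a_A = 22.8 + 0.4a_A, so a_A = 22.8 / 0.6 = 38.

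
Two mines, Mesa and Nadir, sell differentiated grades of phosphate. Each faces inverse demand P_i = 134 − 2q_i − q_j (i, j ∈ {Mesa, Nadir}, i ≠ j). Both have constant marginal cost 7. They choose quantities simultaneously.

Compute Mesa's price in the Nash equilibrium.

57.8

Mine Mesa's profit: π = q_{Mesa}(134 − 2q_{Mesa} − q_{Nadir}) − 7q_{Mesa}.
∂π/∂q_{Mesa} = 127 − 4q_{Mesa} − q_{Nadir} = 0 ⇒ q_{Mesa} = 31.75 − 0.25q_{Nadir}.
By symmetry q_{Nadir} = q_{Mesa}; substituting into the reaction function, 1.25q_{Mesa} = 31.75 and q_{Mesa} = 25.4.
P_{Mesa} = 134 − 2·25.4 − 25.4 = 57.8.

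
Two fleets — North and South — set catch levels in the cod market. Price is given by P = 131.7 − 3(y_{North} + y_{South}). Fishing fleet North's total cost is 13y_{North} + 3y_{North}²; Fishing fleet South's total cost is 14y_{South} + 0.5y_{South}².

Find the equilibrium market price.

Fishing fleet North's profit: π = y_{North}(131.7 − 3(y_{North} + y_{South})) − 13y_{North} − 3y_{North}².
∂π/∂y_{North} = 118.7 − 12y_{North} − 3y_{South} = 0, so y_{North} = 1187/120 − 0.25y_{South}.
For South: ∂π/∂y_{South} = 117.7 − 7y_{South} − 3y_{North} = 0 ⇒ y_{South} = 1177/70 − (3/7)y_{North}.
Plugging y_{South} into North's best response: y_{North} = 1187/120 − 0.25(1177/70 − (3/7)y_{North}) ⇒ (25/28)y_{North} = 2389/420, so y_{North} = 2389/375.
Then y_{South} = 1177/70 − (3/7)·(2389/375) = 14.084.
Equilibrium price: P = 131.7 − 3·(15341/750) = 70.336.

70.336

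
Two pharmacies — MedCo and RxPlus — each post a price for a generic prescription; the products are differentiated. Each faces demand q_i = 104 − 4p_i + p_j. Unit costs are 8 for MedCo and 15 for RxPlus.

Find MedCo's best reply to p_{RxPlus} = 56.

MedCo's profit: π = (p_{MedCo} − 8)(104 − 4p_{MedCo} + p_{RxPlus}).
∂π/∂p_{MedCo} = 136 − 8p_{MedCo} + p_{RxPlus} = 0 ⇒ p_{MedCo} = 17 + 0.125p_{RxPlus}.
At p_{RxPlus} = 56: p_{MedCo} = 17 + 0.125·56 = 24.

24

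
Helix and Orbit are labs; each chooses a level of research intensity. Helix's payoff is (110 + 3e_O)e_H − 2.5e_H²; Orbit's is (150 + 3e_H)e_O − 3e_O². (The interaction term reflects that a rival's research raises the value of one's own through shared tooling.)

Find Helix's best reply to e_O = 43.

47.8

Expanding Helix's payoff: 110e_H + 3e_Oe_H − 2.5e_H².
∂π/∂e_H = 110 + 3e_O − 5e_H = 0, so e_H = 22 + 0.6e_O.
At e_O = 43: e_H = 22 + 0.6·43 = 47.8.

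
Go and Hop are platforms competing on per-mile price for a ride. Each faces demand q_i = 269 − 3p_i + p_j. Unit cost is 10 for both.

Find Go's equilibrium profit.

Go's profit: π = (p_{Go} − 10)(269 − 3p_{Go} + p_{Hop}).
∂π/∂p_{Go} = 299 − 6p_{Go} + p_{Hop} = 0 ⇒ p_{Go} = 299/6 + (1/6)p_{Hop}.
The game is symmetric, so in equilibrium p_{Hop} = p_{Go}: the reaction function gives (5/6)p_{Go} = 299/6, hence p_{Go} = 59.8.
q_{Go} = 269 − 3·59.8 + 59.8 = 149.4.
Profit = (59.8 − 10)·149.4 = 7440.12.

7440.12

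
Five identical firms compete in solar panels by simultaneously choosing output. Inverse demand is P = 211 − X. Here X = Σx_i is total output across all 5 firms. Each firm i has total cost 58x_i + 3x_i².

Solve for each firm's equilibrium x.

12.75

A representative firm's profit is π_i = x_i(211 − X) − 58x_i − 3x_i², with X = x_i + Σ_{j≠i} x_j.
First-order condition: 153 − 8x_i − Σ_{j≠i} x_j = 0.
In a symmetric equilibrium every firm chooses the same x, so Σ_{j≠i} x_j = 4x. The condition becomes 153 − 12x = 0, giving x = 153/12 = 12.75.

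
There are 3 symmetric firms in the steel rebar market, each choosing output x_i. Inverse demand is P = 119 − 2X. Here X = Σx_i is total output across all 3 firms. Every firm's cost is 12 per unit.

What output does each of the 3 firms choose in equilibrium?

A representative firm's profit is π_i = x_i(119 − 2X) − 12x_i, with X = x_i + Σ_{j≠i} x_j.
First-order condition: 107 − 4x_i − 2Σ_{j≠i} x_j = 0.
With identical firms, set every x_j = x: then 107 − 4x − 4x = 0, i.e. x = 107/8 = 13.375.

13.375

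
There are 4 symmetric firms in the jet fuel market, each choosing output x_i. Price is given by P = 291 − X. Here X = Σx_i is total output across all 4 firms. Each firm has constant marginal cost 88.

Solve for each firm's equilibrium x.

40.6

A representative firm's profit is π_i = x_i(291 − X) − 88x_i, with X = x_i + Σ_{j≠i} x_j.
First-order condition: 203 − 2x_i − Σ_{j≠i} x_j = 0.
In a symmetric equilibrium every firm chooses the same x, so Σ_{j≠i} x_j = 3x. The condition becomes 203 − 5x = 0, giving x = 203/5 = 40.6.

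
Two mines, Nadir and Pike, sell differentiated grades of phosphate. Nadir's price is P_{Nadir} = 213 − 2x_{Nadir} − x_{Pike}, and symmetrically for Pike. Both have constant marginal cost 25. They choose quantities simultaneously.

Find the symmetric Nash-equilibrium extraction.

37.6

Mine Nadir's profit: π = x_{Nadir}(213 − 2x_{Nadir} − x_{Pike}) − 25x_{Nadir}.
∂π/∂x_{Nadir} = 188 − 4x_{Nadir} − x_{Pike} = 0 ⇒ x_{Nadir} = 47 − 0.25x_{Pike}.
The game is symmetric, so in equilibrium x_{Pike} = x_{Nadir}: the reaction function gives 1.25x_{Nadir} = 47, hence x_{Nadir} = 37.6.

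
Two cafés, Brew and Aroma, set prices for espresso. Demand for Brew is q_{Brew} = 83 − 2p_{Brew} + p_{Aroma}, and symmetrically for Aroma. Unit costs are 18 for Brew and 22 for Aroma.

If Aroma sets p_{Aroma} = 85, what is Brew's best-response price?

51

Brew's profit: π = (p_{Brew} − 18)(83 − 2p_{Brew} + p_{Aroma}).
∂π/∂p_{Brew} = 119 − 4p_{Brew} + p_{Aroma} = 0 ⇒ p_{Brew} = 29.75 + 0.25p_{Aroma}.
At p_{Aroma} = 85: p_{Brew} = 29.75 + 0.25·85 = 51.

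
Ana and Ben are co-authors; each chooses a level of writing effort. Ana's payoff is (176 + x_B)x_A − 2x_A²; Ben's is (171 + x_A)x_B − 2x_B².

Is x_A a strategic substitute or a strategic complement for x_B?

strategic complements

Expanding Ana's payoff: 176x_A + x_Bx_A − 2x_A².
∂π/∂x_A = 176 + x_B − 4x_A = 0, so x_A = 44 + 0.25x_B.
The best-response slope dx_A/dx_B = 0.25 > 0: the reaction function is upward-sloping, so the choices are strategic complements.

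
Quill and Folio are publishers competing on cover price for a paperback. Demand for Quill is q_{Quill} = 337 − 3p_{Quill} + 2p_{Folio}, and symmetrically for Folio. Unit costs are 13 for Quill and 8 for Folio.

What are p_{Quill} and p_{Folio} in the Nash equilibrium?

93.0625, 91.1875

Quill's profit: π = (p_{Quill} − 13)(337 − 3p_{Quill} + 2p_{Folio}).
∂π/∂p_{Quill} = 376 − 6p_{Quill} + 2p_{Folio} = 0 ⇒ p_{Quill} = 188/3 + (1/3)p_{Folio}.
Similarly p_{Folio} = 361/6 + (1/3)p_{Quill}.
Solving the two reaction functions simultaneously: (1 − (1/3)(1/3))p_{Quill} = 188/3 + (1/3)·(361/6), so (8/9)p_{Quill} = 1489/18 and p_{Quill} = 93.0625.
Then p_{Folio} = 361/6 + (1/3)·93.0625 = 91.1875.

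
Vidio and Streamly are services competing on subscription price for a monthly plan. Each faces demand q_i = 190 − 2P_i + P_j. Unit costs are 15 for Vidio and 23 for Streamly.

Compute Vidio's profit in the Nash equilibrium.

Vidio's profit: π = (P_{Vidio} − 15)(190 − 2P_{Vidio} + P_{Streamly}).
∂π/∂P_{Vidio} = 220 − 4P_{Vidio} + P_{Streamly} = 0 ⇒ P_{Vidio} = 55 + 0.25P_{Streamly}.
Similarly P_{Streamly} = 59 + 0.25P_{Vidio}.
Substituting the second reaction function into the first: P_{Vidio} = 55 + 0.25(59 + 0.25P_{Vidio}), which gives 0.9375P_{Vidio} = 69.75 ⇒ P_{Vidio} = 74.4.
Then P_{Streamly} = 59 + 0.25·74.4 = 77.6.
q_{Vidio} = 190 − 2·74.4 + 77.6 = 118.8.
Profit = (74.4 − 15)·118.8 = 7056.72.

7056.72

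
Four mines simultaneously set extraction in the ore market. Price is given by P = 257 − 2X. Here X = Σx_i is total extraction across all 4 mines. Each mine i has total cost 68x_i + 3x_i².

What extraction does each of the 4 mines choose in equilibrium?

11.8125

A representative mine's profit is π_i = x_i(257 − 2X) − 68x_i − 3x_i², with X = x_i + Σ_{j≠i} x_j.
First-order condition: 189 − 10x_i − 2Σ_{j≠i} x_j = 0.
With identical mines, set every x_j = x: then 189 − 10x − 6x = 0, i.e. x = 189/16 = 11.8125.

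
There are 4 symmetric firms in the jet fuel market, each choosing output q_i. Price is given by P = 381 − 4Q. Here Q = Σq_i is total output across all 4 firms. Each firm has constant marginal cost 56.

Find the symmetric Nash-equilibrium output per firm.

A representative firm's profit is π_i = q_i(381 − 4Q) − 56q_i, with Q = q_i + Σ_{j≠i} q_j.
First-order condition: 325 − 8q_i − 4Σ_{j≠i} q_j = 0.
In a symmetric equilibrium every firm chooses the same q, so Σ_{j≠i} q_j = 3q. The condition becomes 325 − 20q = 0, giving q = 325/20 = 16.25.

16.25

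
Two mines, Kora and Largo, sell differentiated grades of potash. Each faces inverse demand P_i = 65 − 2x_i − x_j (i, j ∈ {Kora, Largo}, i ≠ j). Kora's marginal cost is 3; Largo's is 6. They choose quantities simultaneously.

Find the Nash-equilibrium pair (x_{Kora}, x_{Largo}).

Mine Kora's profit: π = x_{Kora}(65 − 2x_{Kora} − x_{Largo}) − 3x_{Kora}.
∂π/∂x_{Kora} = 62 − 4x_{Kora} − x_{Largo} = 0 ⇒ x_{Kora} = 15.5 − 0.25x_{Largo}.
Similarly x_{Largo} = 14.75 − 0.25x_{Kora}.
Substituting the second reaction function into the first: x_{Kora} = 15.5 − 0.25(14.75 − 0.25x_{Kora}), which gives 0.9375x_{Kora} = 11.8125 ⇒ x_{Kora} = 12.6.
Then x_{Largo} = 14.75 − 0.25·12.6 = 11.6.

12.6, 11.6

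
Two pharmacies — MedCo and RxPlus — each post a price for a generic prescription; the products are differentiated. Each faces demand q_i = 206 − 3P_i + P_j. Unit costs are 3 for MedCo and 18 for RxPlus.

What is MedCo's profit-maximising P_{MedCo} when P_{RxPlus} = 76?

MedCo's profit: π = (P_{MedCo} − 3)(206 − 3P_{MedCo} + P_{RxPlus}).
∂π/∂P_{MedCo} = 215 − 6P_{MedCo} + P_{RxPlus} = 0 ⇒ P_{MedCo} = 215/6 + (1/6)P_{RxPlus}.
At P_{RxPlus} = 76: P_{MedCo} = 215/6 + (1/6)·76 = 48.5.

48.5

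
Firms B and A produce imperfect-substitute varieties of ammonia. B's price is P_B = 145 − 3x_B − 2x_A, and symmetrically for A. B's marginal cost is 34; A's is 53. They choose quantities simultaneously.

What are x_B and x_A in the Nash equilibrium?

Firm B's profit: π = x_B(145 − 3x_B − 2x_A) − 34x_B.
∂π/∂x_B = 111 − 6x_B − 2x_A = 0 ⇒ x_B = 18.5 − (1/3)x_A.
Similarly x_A = 46/3 − (1/3)x_B.
Solving the two reaction functions simultaneously: (1 − (−1/3)(−1/3))x_B = 18.5 − (1/3)·(46/3), so (8/9)x_B = 241/18 and x_B = 15.0625.
Then x_A = 46/3 − (1/3)·15.0625 = 10.3125.

15.0625, 10.3125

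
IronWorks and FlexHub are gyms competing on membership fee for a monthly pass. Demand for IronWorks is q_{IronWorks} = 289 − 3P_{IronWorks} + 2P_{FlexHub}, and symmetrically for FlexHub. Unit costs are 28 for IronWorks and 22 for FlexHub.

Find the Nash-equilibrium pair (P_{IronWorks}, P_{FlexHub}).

92.125, 89.875

IronWorks's profit: π = (P_{IronWorks} − 28)(289 − 3P_{IronWorks} + 2P_{FlexHub}).
∂π/∂P_{IronWorks} = 373 − 6P_{IronWorks} + 2P_{FlexHub} = 0 ⇒ P_{IronWorks} = 373/6 + (1/3)P_{FlexHub}.
Similarly P_{FlexHub} = 355/6 + (1/3)P_{IronWorks}.
Plugging P_{FlexHub} into IronWorks's best response: P_{IronWorks} = 373/6 + (1/3)(355/6 + (1/3)P_{IronWorks}) ⇒ (8/9)P_{IronWorks} = 737/9, so P_{IronWorks} = 92.125.
Then P_{FlexHub} = 355/6 + (1/3)·92.125 = 89.875.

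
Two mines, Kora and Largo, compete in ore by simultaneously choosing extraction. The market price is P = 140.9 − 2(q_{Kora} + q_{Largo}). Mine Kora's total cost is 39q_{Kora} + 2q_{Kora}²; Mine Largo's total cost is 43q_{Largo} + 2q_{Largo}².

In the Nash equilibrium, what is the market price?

100.94

Mine Kora's profit: π = q_{Kora}(140.9 − 2(q_{Kora} + q_{Largo})) − 39q_{Kora} − 2q_{Kora}².
∂π/∂q_{Kora} = 101.9 − 8q_{Kora} − 2q_{Largo} = 0, so q_{Kora} = 12.7375 − 0.25q_{Largo}.
By the same steps for Largo: q_{Largo} = 12.2375 − 0.25q_{Kora}.
Solving the two reaction functions simultaneously: (1 − (−0.25)(−0.25))q_{Kora} = 12.7375 − 0.25·12.2375, so 0.9375q_{Kora} = 3097/320 and q_{Kora} = 3097/300.
Then q_{Largo} = 12.2375 − 0.25·(3097/300) = 2897/300.
Equilibrium price: P = 140.9 − 2·19.98 = 100.94.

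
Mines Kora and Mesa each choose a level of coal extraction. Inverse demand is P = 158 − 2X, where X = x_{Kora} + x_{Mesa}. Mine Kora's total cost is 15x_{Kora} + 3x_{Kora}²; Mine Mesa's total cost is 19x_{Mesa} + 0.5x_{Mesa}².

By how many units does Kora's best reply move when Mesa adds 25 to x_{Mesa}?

-5

Mine Kora's profit: π = x_{Kora}(158 − 2(x_{Kora} + x_{Mesa})) − 15x_{Kora} − 3x_{Kora}².
∂π/∂x_{Kora} = 143 − 10x_{Kora} − 2x_{Mesa} = 0, so x_{Kora} = 14.3 − 0.2x_{Mesa}.
The reaction-function slope is −0.2, so a 25-unit rise in x_{Mesa} moves x_{Kora} by −0.2 × 25 = −5. Kora's best response falls — the actions are strategic substitutes.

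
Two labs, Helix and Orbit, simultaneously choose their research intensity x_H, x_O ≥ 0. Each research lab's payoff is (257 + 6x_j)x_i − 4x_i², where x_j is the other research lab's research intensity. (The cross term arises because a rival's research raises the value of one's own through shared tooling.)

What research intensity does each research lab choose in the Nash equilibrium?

128.5

Helix's payoff is (257 + 6x_O)x_H − 4x_H².
∂π/∂x_H = 257 + 6x_O − 8x_H = 0, so x_H = 32.125 + 0.75x_O.
Setting x_H = x_O in the reaction function: x_H = 32.125 + 0.75x_H, so x_H = 32.125 / 0.25 = 128.5.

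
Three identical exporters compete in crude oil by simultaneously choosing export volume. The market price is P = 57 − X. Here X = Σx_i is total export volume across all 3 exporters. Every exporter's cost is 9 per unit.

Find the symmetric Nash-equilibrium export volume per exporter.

12

A representative exporter's profit is π_i = x_i(57 − X) − 9x_i, with X = x_i + Σ_{j≠i} x_j.
First-order condition: 48 − 2x_i − Σ_{j≠i} x_j = 0.
In a symmetric equilibrium every exporter chooses the same x, so Σ_{j≠i} x_j = 2x. The condition becomes 48 − 4x = 0, giving x = 48/4 = 12.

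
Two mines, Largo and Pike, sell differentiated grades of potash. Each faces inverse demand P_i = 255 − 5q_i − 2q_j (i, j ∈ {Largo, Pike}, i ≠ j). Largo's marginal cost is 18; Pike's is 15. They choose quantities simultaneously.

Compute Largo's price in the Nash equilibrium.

Mine Largo's profit: π = q_{Largo}(255 − 5q_{Largo} − 2q_{Pike}) − 18q_{Largo}.
∂π/∂q_{Largo} = 237 − 10q_{Largo} − 2q_{Pike} = 0 ⇒ q_{Largo} = 23.7 − 0.2q_{Pike}.
Similarly q_{Pike} = 24 − 0.2q_{Largo}.
Solving the two reaction functions simultaneously: (1 − (−0.2)(−0.2))q_{Largo} = 23.7 − 0.2·24, so 0.96q_{Largo} = 18.9 and q_{Largo} = 19.6875.
Then q_{Pike} = 24 − 0.2·19.6875 = 20.0625.
P_{Largo} = 255 − 5·19.6875 − 2·20.0625 = 116.4375.

116.4375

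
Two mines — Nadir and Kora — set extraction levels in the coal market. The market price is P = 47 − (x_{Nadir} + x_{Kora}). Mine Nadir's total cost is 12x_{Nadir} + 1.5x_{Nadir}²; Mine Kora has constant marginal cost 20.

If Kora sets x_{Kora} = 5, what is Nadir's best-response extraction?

6

Mine Nadir's profit: π = x_{Nadir}(47 − (x_{Nadir} + x_{Kora})) − 12x_{Nadir} − 1.5x_{Nadir}².
∂π/∂x_{Nadir} = 35 − 5x_{Nadir} − x_{Kora} = 0, so x_{Nadir} = 7 − 0.2x_{Kora}.
At x_{Kora} = 5: x_{Nadir} = 7 − 0.2·5 = 6.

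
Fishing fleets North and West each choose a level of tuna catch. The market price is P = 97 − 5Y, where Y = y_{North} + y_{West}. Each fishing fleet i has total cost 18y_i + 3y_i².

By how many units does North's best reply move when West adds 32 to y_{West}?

Fishing fleet North's profit: π = y_{North}(97 − 5(y_{North} + y_{West})) − 18y_{North} − 3y_{North}².
∂π/∂y_{North} = 79 − 16y_{North} − 5y_{West} = 0, so y_{North} = 4.9375 − 0.3125y_{West}.
The reaction-function slope is −0.3125, so a 32-unit rise in y_{West} moves y_{North} by −0.3125 × 32 = −10. North's best response falls — the actions are strategic substitutes.

-10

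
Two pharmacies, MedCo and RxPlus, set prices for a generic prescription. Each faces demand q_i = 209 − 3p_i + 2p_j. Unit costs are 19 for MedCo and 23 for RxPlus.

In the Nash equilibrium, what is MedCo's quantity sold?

144.75

MedCo's profit: π = (p_{MedCo} − 19)(209 − 3p_{MedCo} + 2p_{RxPlus}).
∂π/∂p_{MedCo} = 266 − 6p_{MedCo} + 2p_{RxPlus} = 0 ⇒ p_{MedCo} = 133/3 + (1/3)p_{RxPlus}.
Similarly p_{RxPlus} = 139/3 + (1/3)p_{MedCo}.
Solving the two reaction functions simultaneously: (1 − (1/3)(1/3))p_{MedCo} = 133/3 + (1/3)·(139/3), so (8/9)p_{MedCo} = 538/9 and p_{MedCo} = 67.25.
Then p_{RxPlus} = 139/3 + (1/3)·67.25 = 68.75.
q_{MedCo} = 209 − 3·67.25 + 2·68.75 = 144.75.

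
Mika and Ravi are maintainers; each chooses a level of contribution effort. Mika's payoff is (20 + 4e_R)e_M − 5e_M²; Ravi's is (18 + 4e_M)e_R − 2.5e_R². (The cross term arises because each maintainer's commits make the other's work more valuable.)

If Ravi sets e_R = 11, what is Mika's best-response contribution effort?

6.4

Expanding Mika's payoff: 20e_M + 4e_Re_M − 5e_M².
∂π/∂e_M = 20 + 4e_R − 10e_M = 0, so e_M = 2 + 0.4e_R.
At e_R = 11: e_M = 2 + 0.4·11 = 6.4.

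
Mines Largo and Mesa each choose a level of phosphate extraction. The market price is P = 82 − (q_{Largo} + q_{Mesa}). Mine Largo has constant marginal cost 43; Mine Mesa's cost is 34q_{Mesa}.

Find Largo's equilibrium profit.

100

Mine Largo's profit: π = q_{Largo}(82 − (q_{Largo} + q_{Mesa})) − 43q_{Largo}.
∂π/∂q_{Largo} = 39 − 2q_{Largo} − q_{Mesa} = 0, so q_{Largo} = 19.5 − 0.5q_{Mesa}.
By the same steps for Mesa: q_{Mesa} = 24 − 0.5q_{Largo}.
Plugging q_{Mesa} into Largo's best response: q_{Largo} = 19.5 − 0.5(24 − 0.5q_{Largo}) ⇒ 0.75q_{Largo} = 7.5, so q_{Largo} = 10.
Then q_{Mesa} = 24 − 0.5·10 = 19.
Price P = 82 − 29 = 53.
Largo's profit: (53 − 43)·10 = 100.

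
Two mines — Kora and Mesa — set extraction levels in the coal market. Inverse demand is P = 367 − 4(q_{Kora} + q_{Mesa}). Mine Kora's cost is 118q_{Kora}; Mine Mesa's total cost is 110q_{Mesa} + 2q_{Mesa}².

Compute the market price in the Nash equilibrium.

216

Mine Kora's profit: π = q_{Kora}(367 − 4(q_{Kora} + q_{Mesa})) − 118q_{Kora}.
∂π/∂q_{Kora} = 249 − 8q_{Kora} − 4q_{Mesa} = 0, so q_{Kora} = 31.125 − 0.5q_{Mesa}.
For Mesa: ∂π/∂q_{Mesa} = 257 − 12q_{Mesa} − 4q_{Kora} = 0 ⇒ q_{Mesa} = 257/12 − (1/3)q_{Kora}.
Solving the two reaction functions simultaneously: (1 − (−0.5)(−1/3))q_{Kora} = 31.125 − 0.5·(257/12), so (5/6)q_{Kora} = 245/12 and q_{Kora} = 24.5.
Then q_{Mesa} = 257/12 − (1/3)·24.5 = 13.25.
Equilibrium price: P = 367 − 4·37.75 = 216.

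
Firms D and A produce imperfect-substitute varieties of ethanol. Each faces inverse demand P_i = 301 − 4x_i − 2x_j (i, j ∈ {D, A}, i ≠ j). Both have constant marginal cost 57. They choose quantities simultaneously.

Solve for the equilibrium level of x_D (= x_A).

Firm D's profit: π = x_D(301 − 4x_D − 2x_A) − 57x_D.
∂π/∂x_D = 244 − 8x_D − 2x_A = 0 ⇒ x_D = 30.5 − 0.25x_A.
Setting x_D = x_A in the reaction function: x_D = 30.5 − 0.25x_D, so x_D = 30.5 / 1.25 = 24.4.

24.4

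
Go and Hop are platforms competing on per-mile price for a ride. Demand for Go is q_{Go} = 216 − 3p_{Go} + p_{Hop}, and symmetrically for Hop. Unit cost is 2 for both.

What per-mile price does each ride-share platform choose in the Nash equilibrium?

Go's profit: π = (p_{Go} − 2)(216 − 3p_{Go} + p_{Hop}).
∂π/∂p_{Go} = 222 − 6p_{Go} + p_{Hop} = 0 ⇒ p_{Go} = 37 + (1/6)p_{Hop}.
The game is symmetric, so in equilibrium p_{Hop} = p_{Go}: the reaction function gives (5/6)p_{Go} = 37, hence p_{Go} = 44.4.

44.4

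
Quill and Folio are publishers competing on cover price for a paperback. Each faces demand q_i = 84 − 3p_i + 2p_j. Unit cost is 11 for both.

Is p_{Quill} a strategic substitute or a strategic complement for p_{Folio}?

strategic complements

Quill's profit: π = (p_{Quill} − 11)(84 − 3p_{Quill} + 2p_{Folio}).
∂π/∂p_{Quill} = 117 − 6p_{Quill} + 2p_{Folio} = 0 ⇒ p_{Quill} = 19.5 + (1/3)p_{Folio}.
The best-response slope dp_{Quill}/dp_{Folio} = 1/3 > 0: the reaction function is upward-sloping, so the choices are strategic complements.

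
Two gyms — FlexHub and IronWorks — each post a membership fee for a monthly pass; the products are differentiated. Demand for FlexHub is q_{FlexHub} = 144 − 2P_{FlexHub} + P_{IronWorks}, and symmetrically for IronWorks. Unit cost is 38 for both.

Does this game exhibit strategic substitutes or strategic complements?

FlexHub's profit: π = (P_{FlexHub} − 38)(144 − 2P_{FlexHub} + P_{IronWorks}).
∂π/∂P_{FlexHub} = 220 − 4P_{FlexHub} + P_{IronWorks} = 0 ⇒ P_{FlexHub} = 55 + 0.25P_{IronWorks}.
The best-response slope dP_{FlexHub}/dP_{IronWorks} = 0.25 > 0: the reaction function is upward-sloping, so the choices are strategic complements.

strategic complements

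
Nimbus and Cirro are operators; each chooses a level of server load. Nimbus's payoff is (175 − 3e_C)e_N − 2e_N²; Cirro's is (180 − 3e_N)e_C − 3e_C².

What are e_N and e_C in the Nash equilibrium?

Expanding Nimbus's payoff: 175e_N − 3e_Ce_N − 2e_N².
∂π/∂e_N = 175 − 3e_C − 4e_N = 0, so e_N = 43.75 − 0.75e_C.
Likewise for Cirro: e_C = 30 − 0.5e_N.
Solving the two reaction functions simultaneously: (1 − (−0.75)(−0.5))e_N = 43.75 − 0.75·30, so 0.625e_N = 21.25 and e_N = 34.
Then e_C = 30 − 0.5·34 = 13.

34, 13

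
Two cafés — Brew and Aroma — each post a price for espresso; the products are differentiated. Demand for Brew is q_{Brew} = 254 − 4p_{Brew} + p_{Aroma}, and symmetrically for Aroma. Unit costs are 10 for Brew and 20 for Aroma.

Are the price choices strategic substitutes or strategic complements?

strategic complements

Brew's profit: π = (p_{Brew} − 10)(254 − 4p_{Brew} + p_{Aroma}).
∂π/∂p_{Brew} = 294 − 8p_{Brew} + p_{Aroma} = 0 ⇒ p_{Brew} = 36.75 + 0.125p_{Aroma}.
The best-response slope dp_{Brew}/dp_{Aroma} = 0.125 > 0: the reaction function is upward-sloping, so the choices are strategic complements.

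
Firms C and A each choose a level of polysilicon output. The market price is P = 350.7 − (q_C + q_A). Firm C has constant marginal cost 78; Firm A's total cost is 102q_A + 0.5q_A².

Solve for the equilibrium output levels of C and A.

Firm C's profit: π = q_C(350.7 − (q_C + q_A)) − 78q_C.
∂π/∂q_C = 272.7 − 2q_C − q_A = 0, so q_C = 136.35 − 0.5q_A.
For A: ∂π/∂q_A = 248.7 − 3q_A − q_C = 0 ⇒ q_A = 82.9 − (1/3)q_C.
Substituting the second reaction function into the first: q_C = 136.35 − 0.5(82.9 − (1/3)q_C), which gives (5/6)q_C = 94.9 ⇒ q_C = 113.88.
Then q_A = 82.9 − (1/3)·113.88 = 44.94.

113.88, 44.94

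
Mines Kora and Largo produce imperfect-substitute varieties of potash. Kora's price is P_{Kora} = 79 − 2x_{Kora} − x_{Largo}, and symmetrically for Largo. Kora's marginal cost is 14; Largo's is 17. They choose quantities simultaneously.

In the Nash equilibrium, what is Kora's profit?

Mine Kora's profit: π = x_{Kora}(79 − 2x_{Kora} − x_{Largo}) − 14x_{Kora}.
∂π/∂x_{Kora} = 65 − 4x_{Kora} − x_{Largo} = 0 ⇒ x_{Kora} = 16.25 − 0.25x_{Largo}.
Similarly x_{Largo} = 15.5 − 0.25x_{Kora}.
Plugging x_{Largo} into Kora's best response: x_{Kora} = 16.25 − 0.25(15.5 − 0.25x_{Kora}) ⇒ 0.9375x_{Kora} = 12.375, so x_{Kora} = 13.2.
Then x_{Largo} = 15.5 − 0.25·13.2 = 12.2.
P_{Kora} = 79 − 2·13.2 − 12.2 = 40.4.
Profit = (40.4 − 14)·13.2 = 348.48.

348.48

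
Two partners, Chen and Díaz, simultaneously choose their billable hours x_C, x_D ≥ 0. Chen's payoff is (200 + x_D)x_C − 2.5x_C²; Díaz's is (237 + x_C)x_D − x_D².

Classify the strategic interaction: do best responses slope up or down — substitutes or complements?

Expanding Chen's payoff: 200x_C + x_Dx_C − 2.5x_C².
∂π/∂x_C = 200 + x_D − 5x_C = 0, so x_C = 40 + 0.2x_D.
The best-response slope dx_C/dx_D = 0.2 > 0: the reaction function is upward-sloping, so the choices are strategic complements.

strategic complements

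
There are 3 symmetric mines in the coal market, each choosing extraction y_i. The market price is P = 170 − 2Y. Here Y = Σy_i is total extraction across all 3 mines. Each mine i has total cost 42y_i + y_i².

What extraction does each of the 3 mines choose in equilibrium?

12.8

A representative mine's profit is π_i = y_i(170 − 2Y) − 42y_i − y_i², with Y = y_i + Σ_{j≠i} y_j.
First-order condition: 128 − 6y_i − 2Σ_{j≠i} y_j = 0.
With identical mines, set every y_j = y: then 128 − 6y − 4y = 0, i.e. y = 128/10 = 12.8.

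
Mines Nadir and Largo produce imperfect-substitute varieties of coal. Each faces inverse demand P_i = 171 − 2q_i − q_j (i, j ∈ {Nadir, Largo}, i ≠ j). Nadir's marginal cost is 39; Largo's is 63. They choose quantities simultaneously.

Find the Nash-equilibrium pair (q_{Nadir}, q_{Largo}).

28, 20

Mine Nadir's profit: π = q_{Nadir}(171 − 2q_{Nadir} − q_{Largo}) − 39q_{Nadir}.
∂π/∂q_{Nadir} = 132 − 4q_{Nadir} − q_{Largo} = 0 ⇒ q_{Nadir} = 33 − 0.25q_{Largo}.
Similarly q_{Largo} = 27 − 0.25q_{Nadir}.
Solving the two reaction functions simultaneously: (1 − (−0.25)(−0.25))q_{Nadir} = 33 − 0.25·27, so 0.9375q_{Nadir} = 26.25 and q_{Nadir} = 28.
Then q_{Largo} = 27 − 0.25·28 = 20.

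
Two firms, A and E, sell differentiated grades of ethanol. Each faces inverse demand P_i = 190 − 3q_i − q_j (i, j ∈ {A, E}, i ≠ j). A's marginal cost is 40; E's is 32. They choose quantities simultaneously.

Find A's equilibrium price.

103.6

Firm A's profit: π = q_A(190 − 3q_A − q_E) − 40q_A.
∂π/∂q_A = 150 − 6q_A − q_E = 0 ⇒ q_A = 25 − (1/6)q_E.
Similarly q_E = 79/3 − (1/6)q_A.
Solving the two reaction functions simultaneously: (1 − (−1/6)(−1/6))q_A = 25 − (1/6)·(79/3), so (35/36)q_A = 371/18 and q_A = 21.2.
Then q_E = 79/3 − (1/6)·21.2 = 22.8.
P_A = 190 − 3·21.2 − 22.8 = 103.6.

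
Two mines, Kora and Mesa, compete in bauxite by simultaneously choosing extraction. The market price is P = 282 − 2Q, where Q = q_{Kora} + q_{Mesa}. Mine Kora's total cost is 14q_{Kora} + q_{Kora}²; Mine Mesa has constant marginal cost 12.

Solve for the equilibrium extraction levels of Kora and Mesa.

Mine Kora's profit: π = q_{Kora}(282 − 2(q_{Kora} + q_{Mesa})) − 14q_{Kora} − q_{Kora}².
∂π/∂q_{Kora} = 268 − 6q_{Kora} − 2q_{Mesa} = 0, so q_{Kora} = 134/3 − (1/3)q_{Mesa}.
For Mesa: ∂π/∂q_{Mesa} = 270 − 4q_{Mesa} − 2q_{Kora} = 0 ⇒ q_{Mesa} = 67.5 − 0.5q_{Kora}.
Substituting the second reaction function into the first: q_{Kora} = 134/3 − (1/3)(67.5 − 0.5q_{Kora}), which gives (5/6)q_{Kora} = 133/6 ⇒ q_{Kora} = 26.6.
Then q_{Mesa} = 67.5 − 0.5·26.6 = 54.2.

26.6, 54.2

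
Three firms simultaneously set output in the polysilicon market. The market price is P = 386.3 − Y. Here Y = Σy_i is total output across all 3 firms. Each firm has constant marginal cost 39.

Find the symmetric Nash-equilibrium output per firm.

86.825

A representative firm's profit is π_i = y_i(386.3 − Y) − 39y_i, with Y = y_i + Σ_{j≠i} y_j.
First-order condition: 347.3 − 2y_i − Σ_{j≠i} y_j = 0.
Imposing symmetry (y_j = y for all j) turns Σ_{j≠i} y_j into 2y, so 347.3 = 4y and y = 86.825.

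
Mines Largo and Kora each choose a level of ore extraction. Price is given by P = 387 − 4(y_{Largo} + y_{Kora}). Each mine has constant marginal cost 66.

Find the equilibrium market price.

173

Mine Largo's profit: π = y_{Largo}(387 − 4(y_{Largo} + y_{Kora})) − 66y_{Largo}.
∂π/∂y_{Largo} = 321 − 8y_{Largo} − 4y_{Kora} = 0, so y_{Largo} = 40.125 − 0.5y_{Kora}.
Setting y_{Largo} = y_{Kora} in the reaction function: y_{Largo} = 40.125 − 0.5y_{Largo}, so y_{Largo} = 40.125 / 1.5 = 26.75.
Equilibrium price: P = 387 − 4·53.5 = 173.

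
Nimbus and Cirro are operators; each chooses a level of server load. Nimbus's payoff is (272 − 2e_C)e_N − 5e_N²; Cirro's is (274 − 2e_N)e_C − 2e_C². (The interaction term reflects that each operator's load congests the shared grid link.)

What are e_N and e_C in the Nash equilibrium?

15, 61

Expanding Nimbus's payoff: 272e_N − 2e_Ce_N − 5e_N².
∂π/∂e_N = 272 − 2e_C − 10e_N = 0, so e_N = 27.2 − 0.2e_C.
Likewise for Cirro: e_C = 68.5 − 0.5e_N.
Plugging e_C into Nimbus's best response: e_N = 27.2 − 0.2(68.5 − 0.5e_N) ⇒ 0.9e_N = 13.5, so e_N = 15.
Then e_C = 68.5 − 0.5·15 = 61.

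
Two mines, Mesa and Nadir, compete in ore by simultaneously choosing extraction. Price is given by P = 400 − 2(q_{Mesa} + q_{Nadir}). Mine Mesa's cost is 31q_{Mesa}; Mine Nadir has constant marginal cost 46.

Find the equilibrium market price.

Mine Mesa's profit: π = q_{Mesa}(400 − 2(q_{Mesa} + q_{Nadir})) − 31q_{Mesa}.
∂π/∂q_{Mesa} = 369 − 4q_{Mesa} − 2q_{Nadir} = 0, so q_{Mesa} = 92.25 − 0.5q_{Nadir}.
By the same steps for Nadir: q_{Nadir} = 88.5 − 0.5q_{Mesa}.
Plugging q_{Nadir} into Mesa's best response: q_{Mesa} = 92.25 − 0.5(88.5 − 0.5q_{Mesa}) ⇒ 0.75q_{Mesa} = 48, so q_{Mesa} = 64.
Then q_{Nadir} = 88.5 − 0.5·64 = 56.5.
Equilibrium price: P = 400 − 2·120.5 = 159.

159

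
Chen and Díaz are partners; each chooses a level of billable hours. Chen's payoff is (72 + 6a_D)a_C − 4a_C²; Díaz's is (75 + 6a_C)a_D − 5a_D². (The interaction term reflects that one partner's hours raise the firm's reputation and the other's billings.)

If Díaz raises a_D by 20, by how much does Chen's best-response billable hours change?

15

Expanding Chen's payoff: 72a_C + 6a_Da_C − 4a_C².
∂π/∂a_C = 72 + 6a_D − 8a_C = 0, so a_C = 9 + 0.75a_D.
The reaction-function slope is 0.75, so a 20-unit rise in a_D moves a_C by 0.75 × 20 = 15. Chen's best response rises — the actions are strategic complements.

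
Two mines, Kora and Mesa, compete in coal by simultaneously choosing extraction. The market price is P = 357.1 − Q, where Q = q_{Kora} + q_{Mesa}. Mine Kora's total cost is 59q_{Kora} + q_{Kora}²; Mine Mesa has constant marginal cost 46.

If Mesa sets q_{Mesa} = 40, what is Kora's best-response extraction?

Mine Kora's profit: π = q_{Kora}(357.1 − (q_{Kora} + q_{Mesa})) − 59q_{Kora} − q_{Kora}².
∂π/∂q_{Kora} = 298.1 − 4q_{Kora} − q_{Mesa} = 0, so q_{Kora} = 74.525 − 0.25q_{Mesa}.
At q_{Mesa} = 40: q_{Kora} = 74.525 − 0.25·40 = 64.525.

64.525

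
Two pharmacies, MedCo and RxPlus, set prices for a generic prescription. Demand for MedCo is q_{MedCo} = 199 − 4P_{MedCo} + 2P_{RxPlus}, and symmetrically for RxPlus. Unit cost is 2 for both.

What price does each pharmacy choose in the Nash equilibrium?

34.5

MedCo's profit: π = (P_{MedCo} − 2)(199 − 4P_{MedCo} + 2P_{RxPlus}).
∂π/∂P_{MedCo} = 207 − 8P_{MedCo} + 2P_{RxPlus} = 0 ⇒ P_{MedCo} = 25.875 + 0.25P_{RxPlus}.
By symmetry P_{RxPlus} = P_{MedCo}; substituting into the reaction function, 0.75P_{MedCo} = 25.875 and P_{MedCo} = 34.5.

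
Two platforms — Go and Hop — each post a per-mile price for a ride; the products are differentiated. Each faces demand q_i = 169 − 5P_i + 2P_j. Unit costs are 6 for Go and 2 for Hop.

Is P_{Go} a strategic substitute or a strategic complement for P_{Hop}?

strategic complements

Go's profit: π = (P_{Go} − 6)(169 − 5P_{Go} + 2P_{Hop}).
∂π/∂P_{Go} = 199 − 10P_{Go} + 2P_{Hop} = 0 ⇒ P_{Go} = 19.9 + 0.2P_{Hop}.
The best-response slope dP_{Go}/dP_{Hop} = 0.2 > 0: the reaction function is upward-sloping, so the choices are strategic complements.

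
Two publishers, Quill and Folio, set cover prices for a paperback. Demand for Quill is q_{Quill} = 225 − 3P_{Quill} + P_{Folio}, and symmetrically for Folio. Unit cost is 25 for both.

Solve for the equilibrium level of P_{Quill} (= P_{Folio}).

Quill's profit: π = (P_{Quill} − 25)(225 − 3P_{Quill} + P_{Folio}).
∂π/∂P_{Quill} = 300 − 6P_{Quill} + P_{Folio} = 0 ⇒ P_{Quill} = 50 + (1/6)P_{Folio}.
Setting P_{Quill} = P_{Folio} in the reaction function: P_{Quill} = 50 + (1/6)P_{Quill}, so P_{Quill} = 50 / (5/6) = 60.

60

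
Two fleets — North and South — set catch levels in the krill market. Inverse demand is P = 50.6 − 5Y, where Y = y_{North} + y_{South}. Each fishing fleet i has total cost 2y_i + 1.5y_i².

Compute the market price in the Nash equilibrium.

23.6

Fishing fleet North's profit: π = y_{North}(50.6 − 5(y_{North} + y_{South})) − 2y_{North} − 1.5y_{North}².
∂π/∂y_{North} = 48.6 − 13y_{North} − 5y_{South} = 0, so y_{North} = 243/65 − (5/13)y_{South}.
The game is symmetric, so in equilibrium y_{South} = y_{North}: the reaction function gives (18/13)y_{North} = 243/65, hence y_{North} = 2.7.
Equilibrium price: P = 50.6 − 5·5.4 = 23.6.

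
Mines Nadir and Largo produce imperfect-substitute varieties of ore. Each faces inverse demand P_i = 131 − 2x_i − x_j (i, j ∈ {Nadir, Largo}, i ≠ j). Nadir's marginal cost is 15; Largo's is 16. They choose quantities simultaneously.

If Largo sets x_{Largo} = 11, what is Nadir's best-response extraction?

26.25

Mine Nadir's profit: π = x_{Nadir}(131 − 2x_{Nadir} − x_{Largo}) − 15x_{Nadir}.
∂π/∂x_{Nadir} = 116 − 4x_{Nadir} − x_{Largo} = 0 ⇒ x_{Nadir} = 29 − 0.25x_{Largo}.
At x_{Largo} = 11: x_{Nadir} = 29 − 0.25·11 = 26.25.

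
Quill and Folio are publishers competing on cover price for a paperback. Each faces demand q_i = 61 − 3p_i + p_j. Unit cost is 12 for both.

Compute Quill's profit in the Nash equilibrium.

Quill's profit: π = (p_{Quill} − 12)(61 − 3p_{Quill} + p_{Folio}).
∂π/∂p_{Quill} = 97 − 6p_{Quill} + p_{Folio} = 0 ⇒ p_{Quill} = 97/6 + (1/6)p_{Folio}.
By symmetry p_{Folio} = p_{Quill}; substituting into the reaction function, (5/6)p_{Quill} = 97/6 and p_{Quill} = 19.4.
q_{Quill} = 61 − 3·19.4 + 19.4 = 22.2.
Profit = (19.4 − 12)·22.2 = 164.28.

164.28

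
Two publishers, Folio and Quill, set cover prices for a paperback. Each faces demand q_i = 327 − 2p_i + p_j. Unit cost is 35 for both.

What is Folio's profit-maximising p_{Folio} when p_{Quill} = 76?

118.25

Folio's profit: π = (p_{Folio} − 35)(327 − 2p_{Folio} + p_{Quill}).
∂π/∂p_{Folio} = 397 − 4p_{Folio} + p_{Quill} = 0 ⇒ p_{Folio} = 99.25 + 0.25p_{Quill}.
At p_{Quill} = 76: p_{Folio} = 99.25 + 0.25·76 = 118.25.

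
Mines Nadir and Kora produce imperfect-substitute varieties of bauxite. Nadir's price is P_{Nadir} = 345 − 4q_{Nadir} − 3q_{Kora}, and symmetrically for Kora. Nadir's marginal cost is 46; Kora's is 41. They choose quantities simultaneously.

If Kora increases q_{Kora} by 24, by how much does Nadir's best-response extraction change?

-9

Mine Nadir's profit: π = q_{Nadir}(345 − 4q_{Nadir} − 3q_{Kora}) − 46q_{Nadir}.
∂π/∂q_{Nadir} = 299 − 8q_{Nadir} − 3q_{Kora} = 0 ⇒ q_{Nadir} = 37.375 − 0.375q_{Kora}.
The reaction-function slope is −0.375, so a 24-unit rise in q_{Kora} moves q_{Nadir} by −0.375 × 24 = −9. Nadir's best response falls — the actions are strategic substitutes.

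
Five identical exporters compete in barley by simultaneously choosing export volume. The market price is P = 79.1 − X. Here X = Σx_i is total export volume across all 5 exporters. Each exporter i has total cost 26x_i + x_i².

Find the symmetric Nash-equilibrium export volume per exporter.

A representative exporter's profit is π_i = x_i(79.1 − X) − 26x_i − x_i², with X = x_i + Σ_{j≠i} x_j.
First-order condition: 53.1 − 4x_i − Σ_{j≠i} x_j = 0.
In a symmetric equilibrium every exporter chooses the same x, so Σ_{j≠i} x_j = 4x. The condition becomes 53.1 − 8x = 0, giving x = 53.1/8 = 6.6375.

6.6375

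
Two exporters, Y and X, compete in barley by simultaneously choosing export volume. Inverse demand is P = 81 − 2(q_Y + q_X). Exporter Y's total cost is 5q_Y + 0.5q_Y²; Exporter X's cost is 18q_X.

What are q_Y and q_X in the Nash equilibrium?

Exporter Y's profit: π = q_Y(81 − 2(q_Y + q_X)) − 5q_Y − 0.5q_Y².
∂π/∂q_Y = 76 − 5q_Y − 2q_X = 0, so q_Y = 15.2 − 0.4q_X.
For X: ∂π/∂q_X = 63 − 4q_X − 2q_Y = 0 ⇒ q_X = 15.75 − 0.5q_Y.
Solving the two reaction functions simultaneously: (1 − (−0.4)(−0.5))q_Y = 15.2 − 0.4·15.75, so 0.8q_Y = 8.9 and q_Y = 11.125.
Then q_X = 15.75 − 0.5·11.125 = 10.1875.

11.125, 10.1875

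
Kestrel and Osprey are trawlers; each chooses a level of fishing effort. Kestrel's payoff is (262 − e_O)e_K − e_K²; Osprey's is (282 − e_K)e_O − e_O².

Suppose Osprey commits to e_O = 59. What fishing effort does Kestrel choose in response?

Expanding Kestrel's payoff: 262e_K − e_Oe_K − e_K².
∂π/∂e_K = 262 − e_O − 2e_K = 0, so e_K = 131 − 0.5e_O.
At e_O = 59: e_K = 131 − 0.5·59 = 101.5.

101.5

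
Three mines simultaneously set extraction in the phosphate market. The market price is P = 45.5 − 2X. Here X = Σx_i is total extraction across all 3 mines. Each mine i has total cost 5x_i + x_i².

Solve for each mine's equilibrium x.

4.05

A representative mine's profit is π_i = x_i(45.5 − 2X) − 5x_i − x_i², with X = x_i + Σ_{j≠i} x_j.
First-order condition: 40.5 − 6x_i − 2Σ_{j≠i} x_j = 0.
In a symmetric equilibrium every mine chooses the same x, so Σ_{j≠i} x_j = 2x. The condition becomes 40.5 − 10x = 0, giving x = 40.5/10 = 4.05.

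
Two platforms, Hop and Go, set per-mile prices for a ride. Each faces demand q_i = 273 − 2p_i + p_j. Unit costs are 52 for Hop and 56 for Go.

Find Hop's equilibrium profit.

11011.28

Hop's profit: π = (p_{Hop} − 52)(273 − 2p_{Hop} + p_{Go}).
∂π/∂p_{Hop} = 377 − 4p_{Hop} + p_{Go} = 0 ⇒ p_{Hop} = 94.25 + 0.25p_{Go}.
Similarly p_{Go} = 96.25 + 0.25p_{Hop}.
Substituting the second reaction function into the first: p_{Hop} = 94.25 + 0.25(96.25 + 0.25p_{Hop}), which gives 0.9375p_{Hop} = 118.3125 ⇒ p_{Hop} = 126.2.
Then p_{Go} = 96.25 + 0.25·126.2 = 127.8.
q_{Hop} = 273 − 2·126.2 + 127.8 = 148.4.
Profit = (126.2 − 52)·148.4 = 11011.28.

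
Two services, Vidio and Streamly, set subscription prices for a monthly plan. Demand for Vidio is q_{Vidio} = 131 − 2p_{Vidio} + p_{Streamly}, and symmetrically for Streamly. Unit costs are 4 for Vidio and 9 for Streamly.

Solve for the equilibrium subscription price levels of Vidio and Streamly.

47, 49

Vidio's profit: π = (p_{Vidio} − 4)(131 − 2p_{Vidio} + p_{Streamly}).
∂π/∂p_{Vidio} = 139 − 4p_{Vidio} + p_{Streamly} = 0 ⇒ p_{Vidio} = 34.75 + 0.25p_{Streamly}.
Similarly p_{Streamly} = 37.25 + 0.25p_{Vidio}.
Solving the two reaction functions simultaneously: (1 − (0.25)(0.25))p_{Vidio} = 34.75 + 0.25·37.25, so 0.9375p_{Vidio} = 44.0625 and p_{Vidio} = 47.
Then p_{Streamly} = 37.25 + 0.25·47 = 49.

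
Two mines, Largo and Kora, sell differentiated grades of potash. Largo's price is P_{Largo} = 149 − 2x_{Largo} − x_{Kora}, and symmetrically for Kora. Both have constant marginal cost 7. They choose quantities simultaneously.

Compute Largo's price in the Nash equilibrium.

63.8

Mine Largo's profit: π = x_{Largo}(149 − 2x_{Largo} − x_{Kora}) − 7x_{Largo}.
∂π/∂x_{Largo} = 142 − 4x_{Largo} − x_{Kora} = 0 ⇒ x_{Largo} = 35.5 − 0.25x_{Kora}.
The game is symmetric, so in equilibrium x_{Kora} = x_{Largo}: the reaction function gives 1.25x_{Largo} = 35.5, hence x_{Largo} = 28.4.
P_{Largo} = 149 − 2·28.4 − 28.4 = 63.8.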